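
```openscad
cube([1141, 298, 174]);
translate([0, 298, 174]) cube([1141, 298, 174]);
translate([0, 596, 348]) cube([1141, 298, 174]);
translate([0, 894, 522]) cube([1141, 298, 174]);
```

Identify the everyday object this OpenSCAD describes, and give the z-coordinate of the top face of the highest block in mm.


A staircase. The total rise is 696 mm.

4 identical blocks, each offset up and back from the previous — a staircase. Each step is 174 mm tall and there are 4 of them, so the total rise is 4 × 174 = 696 mm.


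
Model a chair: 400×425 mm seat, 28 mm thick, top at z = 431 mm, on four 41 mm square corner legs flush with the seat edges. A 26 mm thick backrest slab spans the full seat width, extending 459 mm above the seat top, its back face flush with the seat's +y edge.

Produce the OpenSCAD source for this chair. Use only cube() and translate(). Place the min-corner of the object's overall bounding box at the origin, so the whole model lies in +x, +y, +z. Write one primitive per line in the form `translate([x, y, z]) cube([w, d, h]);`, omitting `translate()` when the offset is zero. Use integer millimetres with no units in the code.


translate([0, 0, 403]) cube([400, 425, 28]);
cube([41, 41, 403]);
translate([359, 0, 0]) cube([41, 41, 403]);
translate([0, 384, 0]) cube([41, 41, 403]);
translate([359, 384, 0]) cube([41, 41, 403]);
translate([0, 399, 431]) cube([400, 26, 459]);


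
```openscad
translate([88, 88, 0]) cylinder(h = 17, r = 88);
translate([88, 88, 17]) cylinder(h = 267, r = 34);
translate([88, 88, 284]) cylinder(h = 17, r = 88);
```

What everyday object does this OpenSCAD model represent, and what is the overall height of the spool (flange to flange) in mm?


A spool. The overall height is 301 mm.

Three coaxial cylinders, large–small–large — a spool. Two 17 mm flanges and a 267 mm core give 17 + 267 + 17 = 301 mm.


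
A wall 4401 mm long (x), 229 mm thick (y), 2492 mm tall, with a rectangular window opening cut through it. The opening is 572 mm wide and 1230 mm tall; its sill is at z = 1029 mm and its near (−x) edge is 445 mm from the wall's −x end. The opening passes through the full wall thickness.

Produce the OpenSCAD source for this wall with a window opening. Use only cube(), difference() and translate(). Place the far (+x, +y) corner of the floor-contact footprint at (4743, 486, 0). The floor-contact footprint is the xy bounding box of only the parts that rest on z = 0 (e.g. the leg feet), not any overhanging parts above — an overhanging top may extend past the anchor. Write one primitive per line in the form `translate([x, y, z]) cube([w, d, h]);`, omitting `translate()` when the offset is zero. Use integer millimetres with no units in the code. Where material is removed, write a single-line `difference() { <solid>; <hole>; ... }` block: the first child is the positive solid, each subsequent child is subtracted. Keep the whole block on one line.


difference() { translate([342, 257, 0]) cube([4401, 229, 2492]); translate([787, 257, 1029]) cube([572, 229, 1230]); }


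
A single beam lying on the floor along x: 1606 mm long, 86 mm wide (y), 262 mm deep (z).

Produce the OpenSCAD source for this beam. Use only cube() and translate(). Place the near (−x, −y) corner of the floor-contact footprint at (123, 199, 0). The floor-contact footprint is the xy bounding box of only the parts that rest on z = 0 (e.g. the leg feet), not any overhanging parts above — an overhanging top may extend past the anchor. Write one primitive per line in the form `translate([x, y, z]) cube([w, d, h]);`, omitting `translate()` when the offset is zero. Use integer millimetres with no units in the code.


translate([123, 199, 0]) cube([1606, 86, 262]);


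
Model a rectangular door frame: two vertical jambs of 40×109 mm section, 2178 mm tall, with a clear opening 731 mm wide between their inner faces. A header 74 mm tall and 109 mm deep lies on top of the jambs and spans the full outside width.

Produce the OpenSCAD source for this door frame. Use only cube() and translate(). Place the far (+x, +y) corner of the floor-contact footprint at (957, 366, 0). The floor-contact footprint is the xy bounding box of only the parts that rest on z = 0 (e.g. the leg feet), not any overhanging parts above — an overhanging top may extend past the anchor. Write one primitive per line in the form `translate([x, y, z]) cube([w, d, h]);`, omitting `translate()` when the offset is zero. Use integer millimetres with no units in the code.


translate([146, 257, 0]) cube([40, 109, 2178]);
translate([917, 257, 0]) cube([40, 109, 2178]);
translate([146, 257, 2178]) cube([811, 109, 74]);


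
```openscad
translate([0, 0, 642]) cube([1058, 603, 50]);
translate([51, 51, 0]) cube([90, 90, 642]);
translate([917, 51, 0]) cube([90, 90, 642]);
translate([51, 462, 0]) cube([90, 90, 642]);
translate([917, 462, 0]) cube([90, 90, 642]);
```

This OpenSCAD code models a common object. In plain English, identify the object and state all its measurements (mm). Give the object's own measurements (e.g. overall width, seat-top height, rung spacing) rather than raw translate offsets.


A rectangular dining table. The top is 1058×603×50 mm with its upper surface at z = 692 mm. It stands on four 90×90 mm square legs, each inset 51 mm from the nearest pair of top edges, running from the floor to the underside of the top.


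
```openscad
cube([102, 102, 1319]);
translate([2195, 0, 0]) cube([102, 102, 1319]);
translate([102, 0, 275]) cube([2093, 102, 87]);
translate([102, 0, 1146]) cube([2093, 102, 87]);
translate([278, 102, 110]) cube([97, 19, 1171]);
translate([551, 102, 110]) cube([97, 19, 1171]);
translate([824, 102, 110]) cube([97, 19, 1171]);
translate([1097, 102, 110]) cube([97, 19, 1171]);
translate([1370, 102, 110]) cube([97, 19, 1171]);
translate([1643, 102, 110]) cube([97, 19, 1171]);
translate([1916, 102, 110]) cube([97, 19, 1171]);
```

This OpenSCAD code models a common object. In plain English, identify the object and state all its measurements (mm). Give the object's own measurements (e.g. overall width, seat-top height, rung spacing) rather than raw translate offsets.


A fence section. Two 102×102 mm posts, 1319 mm tall, stand on the floor with a clear span of 2093 mm between their inner faces. Two horizontal rails of 102×87 mm section span the gap between the posts with their undersides at z = 275 mm and z = 1146 mm, flush with the posts' −y face. 7 pickets, each 97 mm wide, 19 mm thick and 1171 mm tall, are fixed to the +y face of the rails with their bottoms at z = 110 mm, spaced across the span with a 176 mm gap after the −x post and between neighbouring pickets, with 182 mm left before the +x post.


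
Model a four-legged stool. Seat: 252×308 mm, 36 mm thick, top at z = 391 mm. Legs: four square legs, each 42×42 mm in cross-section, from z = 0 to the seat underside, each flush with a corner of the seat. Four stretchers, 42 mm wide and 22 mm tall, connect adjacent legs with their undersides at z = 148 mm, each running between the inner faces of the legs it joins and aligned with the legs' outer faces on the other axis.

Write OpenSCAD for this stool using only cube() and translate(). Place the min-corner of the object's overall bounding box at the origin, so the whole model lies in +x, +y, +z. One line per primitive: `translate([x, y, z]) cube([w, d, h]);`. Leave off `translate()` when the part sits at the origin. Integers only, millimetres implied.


translate([0, 0, 355]) cube([252, 308, 36]);
cube([42, 42, 355]);
translate([210, 0, 0]) cube([42, 42, 355]);
translate([0, 266, 0]) cube([42, 42, 355]);
translate([210, 266, 0]) cube([42, 42, 355]);
translate([42, 0, 148]) cube([168, 42, 22]);
translate([42, 266, 148]) cube([168, 42, 22]);
translate([0, 42, 148]) cube([42, 224, 22]);
translate([210, 42, 148]) cube([42, 224, 22]);


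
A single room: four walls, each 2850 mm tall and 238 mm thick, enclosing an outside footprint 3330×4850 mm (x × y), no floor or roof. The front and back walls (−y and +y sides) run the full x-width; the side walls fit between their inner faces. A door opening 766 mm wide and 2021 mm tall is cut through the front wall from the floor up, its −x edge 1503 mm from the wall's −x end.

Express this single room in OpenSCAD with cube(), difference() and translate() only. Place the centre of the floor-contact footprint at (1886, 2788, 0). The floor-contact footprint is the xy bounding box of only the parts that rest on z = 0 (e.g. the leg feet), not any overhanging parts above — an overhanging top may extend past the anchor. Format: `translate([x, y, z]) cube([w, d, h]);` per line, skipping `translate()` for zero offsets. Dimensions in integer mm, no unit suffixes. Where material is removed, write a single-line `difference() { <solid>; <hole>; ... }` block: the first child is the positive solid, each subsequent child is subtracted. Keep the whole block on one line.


difference() { translate([221, 363, 0]) cube([3330, 238, 2850]); translate([1724, 363, 0]) cube([766, 238, 2021]); }
translate([221, 4975, 0]) cube([3330, 238, 2850]);
translate([221, 601, 0]) cube([238, 4374, 2850]);
translate([3313, 601, 0]) cube([238, 4374, 2850]);


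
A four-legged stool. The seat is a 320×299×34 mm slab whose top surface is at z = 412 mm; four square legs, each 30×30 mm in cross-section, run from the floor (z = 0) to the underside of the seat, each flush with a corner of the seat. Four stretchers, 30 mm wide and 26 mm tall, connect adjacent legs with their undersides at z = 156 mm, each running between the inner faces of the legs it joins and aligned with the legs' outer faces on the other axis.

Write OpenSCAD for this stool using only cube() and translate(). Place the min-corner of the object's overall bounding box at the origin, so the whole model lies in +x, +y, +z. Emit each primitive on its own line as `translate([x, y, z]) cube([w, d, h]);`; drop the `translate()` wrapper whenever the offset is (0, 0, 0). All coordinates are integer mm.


// leg_h = 412 - 34 = 378
// stretcher span = 320 - 2*30 = 260
translate([0, 0, 378]) cube([320, 299, 34]);
cube([30, 30, 378]);
translate([290, 0, 0]) cube([30, 30, 378]);
translate([0, 269, 0]) cube([30, 30, 378]);
translate([290, 269, 0]) cube([30, 30, 378]);
translate([30, 0, 156]) cube([260, 30, 26]);
translate([30, 269, 156]) cube([260, 30, 26]);
translate([0, 30, 156]) cube([30, 239, 26]);
translate([290, 30, 156]) cube([30, 239, 26]);


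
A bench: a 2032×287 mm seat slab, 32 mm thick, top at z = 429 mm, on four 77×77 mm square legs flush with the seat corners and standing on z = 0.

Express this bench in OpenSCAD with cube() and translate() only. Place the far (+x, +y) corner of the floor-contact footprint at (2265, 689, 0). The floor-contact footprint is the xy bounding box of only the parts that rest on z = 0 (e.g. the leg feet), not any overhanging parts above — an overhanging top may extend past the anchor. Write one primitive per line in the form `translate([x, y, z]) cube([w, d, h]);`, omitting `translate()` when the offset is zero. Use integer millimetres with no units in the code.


translate([233, 402, 397]) cube([2032, 287, 32]);
translate([233, 402, 0]) cube([77, 77, 397]);
translate([233, 612, 0]) cube([77, 77, 397]);
translate([2188, 402, 0]) cube([77, 77, 397]);
translate([2188, 612, 0]) cube([77, 77, 397]);


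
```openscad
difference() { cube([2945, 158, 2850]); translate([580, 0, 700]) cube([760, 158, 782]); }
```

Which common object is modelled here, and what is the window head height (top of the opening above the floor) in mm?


A wall with a window opening. The window head height is 1482 mm.

A wall with a rectangular opening subtracted — a window. Sill at z = 700, opening 782 mm tall, so the head is at 700 + 782 = 1482 mm.


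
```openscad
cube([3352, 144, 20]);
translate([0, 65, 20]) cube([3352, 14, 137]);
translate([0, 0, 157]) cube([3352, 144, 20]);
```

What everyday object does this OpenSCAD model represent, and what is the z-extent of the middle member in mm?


An I-beam. The web height is 137 mm.

Two wide flanges with a thin centred web — an I-beam. Overall 177 mm minus two 20 mm flanges gives a web of 177 − 2·20 = 137 mm.


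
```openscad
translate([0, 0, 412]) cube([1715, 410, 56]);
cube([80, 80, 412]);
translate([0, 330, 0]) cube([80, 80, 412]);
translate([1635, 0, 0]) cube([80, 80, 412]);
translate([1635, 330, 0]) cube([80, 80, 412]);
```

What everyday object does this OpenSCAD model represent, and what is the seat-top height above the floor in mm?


A bench. The seat-top height is 468 mm.

A long slab on four corner posts — a bench. The slab sits at z = 412 with thickness 56, so the top is 412 + 56 = 468 mm.


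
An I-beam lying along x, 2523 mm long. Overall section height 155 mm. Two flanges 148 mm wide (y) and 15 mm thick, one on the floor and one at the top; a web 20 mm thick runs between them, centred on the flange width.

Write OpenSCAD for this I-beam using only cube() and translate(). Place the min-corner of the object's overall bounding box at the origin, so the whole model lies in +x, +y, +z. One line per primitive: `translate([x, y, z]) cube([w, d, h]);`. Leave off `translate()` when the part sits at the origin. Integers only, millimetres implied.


cube([2523, 148, 15]);
translate([0, 64, 15]) cube([2523, 20, 125]);
translate([0, 0, 140]) cube([2523, 148, 15]);


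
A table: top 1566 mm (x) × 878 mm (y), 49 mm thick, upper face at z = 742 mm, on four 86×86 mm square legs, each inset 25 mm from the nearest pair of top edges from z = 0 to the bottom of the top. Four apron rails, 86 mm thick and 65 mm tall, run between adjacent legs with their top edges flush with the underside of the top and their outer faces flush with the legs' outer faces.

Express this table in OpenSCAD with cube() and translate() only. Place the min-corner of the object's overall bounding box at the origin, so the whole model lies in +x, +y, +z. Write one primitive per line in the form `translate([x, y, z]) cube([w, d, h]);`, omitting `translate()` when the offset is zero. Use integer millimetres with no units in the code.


// leg_h = 742 - 49 = 693
// apron z = 693 - 65 = 628
translate([0, 0, 693]) cube([1566, 878, 49]);
translate([25, 25, 0]) cube([86, 86, 693]);
translate([1455, 25, 0]) cube([86, 86, 693]);
translate([25, 767, 0]) cube([86, 86, 693]);
translate([1455, 767, 0]) cube([86, 86, 693]);
translate([111, 25, 628]) cube([1344, 86, 65]);
translate([111, 767, 628]) cube([1344, 86, 65]);
translate([25, 111, 628]) cube([86, 656, 65]);
translate([1455, 111, 628]) cube([86, 656, 65]);


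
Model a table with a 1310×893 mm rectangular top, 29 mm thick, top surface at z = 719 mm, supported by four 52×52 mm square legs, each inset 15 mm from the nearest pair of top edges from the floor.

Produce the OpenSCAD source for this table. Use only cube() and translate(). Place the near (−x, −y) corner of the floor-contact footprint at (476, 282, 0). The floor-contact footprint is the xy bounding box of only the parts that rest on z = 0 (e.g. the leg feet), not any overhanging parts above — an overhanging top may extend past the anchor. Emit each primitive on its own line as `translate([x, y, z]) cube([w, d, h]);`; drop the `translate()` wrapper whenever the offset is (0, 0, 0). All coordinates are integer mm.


translate([461, 267, 690]) cube([1310, 893, 29]);
translate([476, 282, 0]) cube([52, 52, 690]);
translate([1704, 282, 0]) cube([52, 52, 690]);
translate([476, 1093, 0]) cube([52, 52, 690]);
translate([1704, 1093, 0]) cube([52, 52, 690]);


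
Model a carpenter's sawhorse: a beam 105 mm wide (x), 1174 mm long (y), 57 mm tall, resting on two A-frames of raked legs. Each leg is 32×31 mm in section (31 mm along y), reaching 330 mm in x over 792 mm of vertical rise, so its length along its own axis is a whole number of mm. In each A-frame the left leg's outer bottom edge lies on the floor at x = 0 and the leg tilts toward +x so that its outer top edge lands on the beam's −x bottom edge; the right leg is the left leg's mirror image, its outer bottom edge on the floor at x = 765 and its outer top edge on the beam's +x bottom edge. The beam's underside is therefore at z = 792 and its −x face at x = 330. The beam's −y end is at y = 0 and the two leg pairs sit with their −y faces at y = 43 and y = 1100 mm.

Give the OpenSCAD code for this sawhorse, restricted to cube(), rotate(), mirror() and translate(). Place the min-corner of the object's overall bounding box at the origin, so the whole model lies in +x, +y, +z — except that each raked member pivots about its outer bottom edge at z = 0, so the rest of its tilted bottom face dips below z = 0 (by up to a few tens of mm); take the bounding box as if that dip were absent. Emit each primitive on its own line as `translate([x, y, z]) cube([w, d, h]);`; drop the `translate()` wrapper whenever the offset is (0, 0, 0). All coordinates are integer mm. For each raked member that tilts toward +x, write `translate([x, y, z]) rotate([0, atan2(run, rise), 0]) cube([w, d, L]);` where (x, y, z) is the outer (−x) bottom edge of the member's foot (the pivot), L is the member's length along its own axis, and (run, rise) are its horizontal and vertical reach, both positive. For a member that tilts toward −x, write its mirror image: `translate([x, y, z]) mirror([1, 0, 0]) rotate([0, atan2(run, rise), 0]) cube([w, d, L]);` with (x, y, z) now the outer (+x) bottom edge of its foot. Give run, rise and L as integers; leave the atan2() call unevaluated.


// leg length = √(330² + 792²) = 858
// right-leg outer foot x = 2·330 + 105 = 765
// beam min-corner = (330, 0, 792)
translate([330, 0, 792]) cube([105, 1174, 57]);
translate([0, 43, 0]) rotate([0, atan2(330, 792), 0]) cube([32, 31, 858]);
translate([765, 43, 0]) mirror([1, 0, 0]) rotate([0, atan2(330, 792), 0]) cube([32, 31, 858]);
translate([0, 1100, 0]) rotate([0, atan2(330, 792), 0]) cube([32, 31, 858]);
translate([765, 1100, 0]) mirror([1, 0, 0]) rotate([0, atan2(330, 792), 0]) cube([32, 31, 858]);


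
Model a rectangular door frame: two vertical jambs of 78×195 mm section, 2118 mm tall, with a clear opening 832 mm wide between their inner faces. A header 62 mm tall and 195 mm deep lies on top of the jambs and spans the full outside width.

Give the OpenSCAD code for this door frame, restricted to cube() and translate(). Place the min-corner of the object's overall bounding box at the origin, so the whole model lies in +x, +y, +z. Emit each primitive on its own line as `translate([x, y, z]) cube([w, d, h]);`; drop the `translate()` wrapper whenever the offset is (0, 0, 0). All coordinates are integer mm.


cube([78, 195, 2118]);
translate([910, 0, 0]) cube([78, 195, 2118]);
translate([0, 0, 2118]) cube([988, 195, 62]);


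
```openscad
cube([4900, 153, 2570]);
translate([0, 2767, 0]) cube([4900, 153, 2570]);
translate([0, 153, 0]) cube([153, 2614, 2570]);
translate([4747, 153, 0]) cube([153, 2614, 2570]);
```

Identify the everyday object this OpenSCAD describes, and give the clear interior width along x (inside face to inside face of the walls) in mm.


A house (or room) frame. The interior width is 4594 mm.

Four 2570 mm walls enclosing a rectangle with no floor or roof — a room or house frame. Outside width is 4900 mm and wall thickness is 153 mm, so the interior width is 4900 − 2 × 153 = 4594 mm.


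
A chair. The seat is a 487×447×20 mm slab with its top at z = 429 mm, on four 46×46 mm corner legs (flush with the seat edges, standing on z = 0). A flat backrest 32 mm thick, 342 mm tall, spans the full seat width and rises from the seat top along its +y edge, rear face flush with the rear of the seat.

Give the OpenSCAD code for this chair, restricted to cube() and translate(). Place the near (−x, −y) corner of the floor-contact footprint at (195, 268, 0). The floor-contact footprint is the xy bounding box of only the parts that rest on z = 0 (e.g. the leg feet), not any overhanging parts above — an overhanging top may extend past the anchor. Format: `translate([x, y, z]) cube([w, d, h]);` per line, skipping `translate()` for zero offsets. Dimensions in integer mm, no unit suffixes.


translate([195, 268, 409]) cube([487, 447, 20]);
translate([195, 268, 0]) cube([46, 46, 409]);
translate([636, 268, 0]) cube([46, 46, 409]);
translate([195, 669, 0]) cube([46, 46, 409]);
translate([636, 669, 0]) cube([46, 46, 409]);
translate([195, 683, 429]) cube([487, 32, 342]);


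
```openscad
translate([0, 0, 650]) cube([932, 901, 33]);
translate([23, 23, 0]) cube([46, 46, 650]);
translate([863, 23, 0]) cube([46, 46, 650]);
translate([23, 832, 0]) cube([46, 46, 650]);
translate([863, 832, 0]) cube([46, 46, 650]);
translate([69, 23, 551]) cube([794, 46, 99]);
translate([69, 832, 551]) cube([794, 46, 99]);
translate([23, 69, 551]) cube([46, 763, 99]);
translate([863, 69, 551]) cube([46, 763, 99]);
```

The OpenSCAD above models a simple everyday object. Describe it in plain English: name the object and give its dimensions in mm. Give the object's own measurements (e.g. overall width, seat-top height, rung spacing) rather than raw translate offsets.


A table: top 932 mm (x) × 901 mm (y), 33 mm thick, upper face at z = 683 mm, on four 46×46 mm square legs, each inset 23 mm from the nearest pair of top edges from z = 0 to the bottom of the top. Four apron rails, 46 mm thick and 99 mm tall, run between adjacent legs with their top edges flush with the underside of the top and their outer faces flush with the legs' outer faces.


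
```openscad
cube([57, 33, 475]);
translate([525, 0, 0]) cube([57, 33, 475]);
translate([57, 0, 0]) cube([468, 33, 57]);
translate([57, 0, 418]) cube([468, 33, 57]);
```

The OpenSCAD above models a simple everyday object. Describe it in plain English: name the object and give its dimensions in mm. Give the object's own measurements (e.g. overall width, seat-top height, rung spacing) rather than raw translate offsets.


A rectangular picture frame lying in the x–z plane (depth along y). The opening is 468 mm wide (x) by 361 mm tall (z), surrounded by a border 57 mm wide on all four sides. The frame is 33 mm deep and is made of two full-height vertical stiles with two horizontal rails fitted between them.


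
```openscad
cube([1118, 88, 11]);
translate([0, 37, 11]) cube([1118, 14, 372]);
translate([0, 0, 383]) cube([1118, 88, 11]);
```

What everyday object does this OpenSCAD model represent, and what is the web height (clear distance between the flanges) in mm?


An I-beam. The web height is 372 mm.

Two wide flanges with a thin centred web — an I-beam. Overall 394 mm minus two 11 mm flanges gives a web of 394 − 2·11 = 372 mm.


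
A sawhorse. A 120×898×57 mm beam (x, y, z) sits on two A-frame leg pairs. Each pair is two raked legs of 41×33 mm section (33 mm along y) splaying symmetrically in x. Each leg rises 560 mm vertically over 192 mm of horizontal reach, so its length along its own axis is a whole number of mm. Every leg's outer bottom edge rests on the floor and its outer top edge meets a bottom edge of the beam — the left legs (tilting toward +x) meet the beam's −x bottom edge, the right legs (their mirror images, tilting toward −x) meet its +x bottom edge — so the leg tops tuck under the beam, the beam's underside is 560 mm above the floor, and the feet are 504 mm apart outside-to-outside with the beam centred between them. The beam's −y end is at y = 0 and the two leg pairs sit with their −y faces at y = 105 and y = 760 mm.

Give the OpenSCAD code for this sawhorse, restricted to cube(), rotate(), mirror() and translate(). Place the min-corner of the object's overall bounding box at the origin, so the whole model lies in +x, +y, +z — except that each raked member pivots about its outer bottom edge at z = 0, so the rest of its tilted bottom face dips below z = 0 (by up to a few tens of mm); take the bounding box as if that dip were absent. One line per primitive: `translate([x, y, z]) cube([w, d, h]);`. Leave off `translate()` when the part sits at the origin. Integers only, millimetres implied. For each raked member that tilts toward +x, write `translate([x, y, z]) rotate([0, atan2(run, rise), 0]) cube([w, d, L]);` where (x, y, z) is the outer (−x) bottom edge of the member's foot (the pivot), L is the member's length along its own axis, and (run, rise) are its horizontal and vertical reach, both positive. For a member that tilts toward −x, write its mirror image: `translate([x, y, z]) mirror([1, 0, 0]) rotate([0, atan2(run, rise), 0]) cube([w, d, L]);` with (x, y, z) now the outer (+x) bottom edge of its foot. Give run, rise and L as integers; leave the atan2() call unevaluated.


translate([192, 0, 560]) cube([120, 898, 57]);
translate([0, 105, 0]) rotate([0, atan2(192, 560), 0]) cube([41, 33, 592]);
translate([504, 105, 0]) mirror([1, 0, 0]) rotate([0, atan2(192, 560), 0]) cube([41, 33, 592]);
translate([0, 760, 0]) rotate([0, atan2(192, 560), 0]) cube([41, 33, 592]);
translate([504, 760, 0]) mirror([1, 0, 0]) rotate([0, atan2(192, 560), 0]) cube([41, 33, 592]);


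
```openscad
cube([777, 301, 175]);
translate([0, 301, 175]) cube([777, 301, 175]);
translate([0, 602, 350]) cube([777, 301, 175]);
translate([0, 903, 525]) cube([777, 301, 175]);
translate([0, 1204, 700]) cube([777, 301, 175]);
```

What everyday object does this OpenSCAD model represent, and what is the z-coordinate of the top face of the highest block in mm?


A staircase. The total rise is 875 mm.

5 identical blocks, each offset up and back from the previous — a staircase. Each step is 175 mm tall and there are 5 of them, so the total rise is 5 × 175 = 875 mm.


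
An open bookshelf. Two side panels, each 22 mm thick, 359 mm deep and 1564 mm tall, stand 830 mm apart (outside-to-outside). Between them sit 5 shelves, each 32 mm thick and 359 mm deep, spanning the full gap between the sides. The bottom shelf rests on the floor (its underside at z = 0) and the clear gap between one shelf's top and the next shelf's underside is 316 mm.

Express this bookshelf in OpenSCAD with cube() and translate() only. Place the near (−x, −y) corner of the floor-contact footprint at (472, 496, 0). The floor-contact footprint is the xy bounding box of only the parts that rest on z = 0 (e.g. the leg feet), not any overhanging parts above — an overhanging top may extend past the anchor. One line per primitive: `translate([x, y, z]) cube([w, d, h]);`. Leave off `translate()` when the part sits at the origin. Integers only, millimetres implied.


translate([472, 496, 0]) cube([22, 359, 1564]);
translate([1280, 496, 0]) cube([22, 359, 1564]);
translate([494, 496, 0]) cube([786, 359, 32]);
translate([494, 496, 348]) cube([786, 359, 32]);
translate([494, 496, 696]) cube([786, 359, 32]);
translate([494, 496, 1044]) cube([786, 359, 32]);
translate([494, 496, 1392]) cube([786, 359, 32]);


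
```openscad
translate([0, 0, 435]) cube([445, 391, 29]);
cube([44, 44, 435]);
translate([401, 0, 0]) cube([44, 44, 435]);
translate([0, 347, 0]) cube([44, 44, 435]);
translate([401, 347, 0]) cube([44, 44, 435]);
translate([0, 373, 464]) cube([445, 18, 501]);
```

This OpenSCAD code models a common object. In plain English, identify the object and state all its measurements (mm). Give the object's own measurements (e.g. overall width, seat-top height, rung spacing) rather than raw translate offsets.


A chair. The seat is a 445×391×29 mm slab with its top at z = 464 mm, on four 44×44 mm corner legs (flush with the seat edges, standing on z = 0). A flat backrest 18 mm thick, 501 mm tall, spans the full seat width and rises from the seat top along its +y edge, rear face flush with the rear of the seat.


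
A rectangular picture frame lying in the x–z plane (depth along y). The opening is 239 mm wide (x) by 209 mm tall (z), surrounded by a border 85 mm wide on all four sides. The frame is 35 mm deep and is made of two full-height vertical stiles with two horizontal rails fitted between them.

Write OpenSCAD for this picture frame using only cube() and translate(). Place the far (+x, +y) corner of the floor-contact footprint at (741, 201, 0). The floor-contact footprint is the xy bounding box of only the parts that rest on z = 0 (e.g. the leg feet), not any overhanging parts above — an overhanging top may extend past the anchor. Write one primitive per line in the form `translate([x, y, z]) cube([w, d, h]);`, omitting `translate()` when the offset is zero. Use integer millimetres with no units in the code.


translate([332, 166, 0]) cube([85, 35, 379]);
translate([656, 166, 0]) cube([85, 35, 379]);
translate([417, 166, 0]) cube([239, 35, 85]);
translate([417, 166, 294]) cube([239, 35, 85]);


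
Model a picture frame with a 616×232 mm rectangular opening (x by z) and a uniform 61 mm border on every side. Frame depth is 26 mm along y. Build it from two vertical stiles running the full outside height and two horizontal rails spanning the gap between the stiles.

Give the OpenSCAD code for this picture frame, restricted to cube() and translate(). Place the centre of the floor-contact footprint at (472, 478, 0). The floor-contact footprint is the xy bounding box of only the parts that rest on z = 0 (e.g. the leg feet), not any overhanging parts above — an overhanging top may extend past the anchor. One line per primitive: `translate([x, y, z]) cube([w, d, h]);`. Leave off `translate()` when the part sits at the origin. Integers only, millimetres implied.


translate([103, 465, 0]) cube([61, 26, 354]);
translate([780, 465, 0]) cube([61, 26, 354]);
translate([164, 465, 0]) cube([616, 26, 61]);
translate([164, 465, 293]) cube([616, 26, 61]);


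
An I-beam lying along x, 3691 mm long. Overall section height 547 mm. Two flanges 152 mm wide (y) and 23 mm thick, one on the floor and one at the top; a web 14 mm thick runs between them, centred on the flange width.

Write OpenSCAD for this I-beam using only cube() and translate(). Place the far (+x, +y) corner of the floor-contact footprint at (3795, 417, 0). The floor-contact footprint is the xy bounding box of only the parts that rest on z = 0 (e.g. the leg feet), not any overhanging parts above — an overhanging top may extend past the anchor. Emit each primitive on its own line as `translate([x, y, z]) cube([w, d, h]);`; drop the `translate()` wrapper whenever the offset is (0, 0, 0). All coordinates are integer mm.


translate([104, 265, 0]) cube([3691, 152, 23]);
translate([104, 334, 23]) cube([3691, 14, 501]);
translate([104, 265, 524]) cube([3691, 152, 23]);


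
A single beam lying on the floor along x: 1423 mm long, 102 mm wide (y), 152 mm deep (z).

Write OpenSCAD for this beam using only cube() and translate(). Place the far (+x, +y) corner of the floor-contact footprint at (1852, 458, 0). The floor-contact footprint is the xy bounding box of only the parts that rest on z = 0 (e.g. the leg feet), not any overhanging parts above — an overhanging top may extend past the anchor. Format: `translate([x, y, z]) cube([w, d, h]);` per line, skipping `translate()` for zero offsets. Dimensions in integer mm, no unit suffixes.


translate([429, 356, 0]) cube([1423, 102, 152]);


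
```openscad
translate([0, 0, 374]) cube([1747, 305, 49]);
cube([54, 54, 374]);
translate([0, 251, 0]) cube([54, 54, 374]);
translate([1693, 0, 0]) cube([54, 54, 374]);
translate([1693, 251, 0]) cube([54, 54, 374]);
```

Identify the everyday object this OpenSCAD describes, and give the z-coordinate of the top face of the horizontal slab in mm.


A bench. The seat-top height is 423 mm.

A long slab on four corner posts — a bench. The slab sits at z = 374 with thickness 49, so the top is 374 + 49 = 423 mm.


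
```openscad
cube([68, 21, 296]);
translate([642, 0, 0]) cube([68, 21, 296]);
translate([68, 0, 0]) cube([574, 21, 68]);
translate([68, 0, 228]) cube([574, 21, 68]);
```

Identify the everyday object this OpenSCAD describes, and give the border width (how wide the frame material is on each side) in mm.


A picture frame. The border width is 68 mm.

Four thin pieces enclosing a rectangular opening — a picture frame. The two full-height stiles are 296 mm tall; the top rail sits at z = 228 and is 68 mm tall, so the border above the opening is 296 − 228 = 68 mm, matching the stile x-width.


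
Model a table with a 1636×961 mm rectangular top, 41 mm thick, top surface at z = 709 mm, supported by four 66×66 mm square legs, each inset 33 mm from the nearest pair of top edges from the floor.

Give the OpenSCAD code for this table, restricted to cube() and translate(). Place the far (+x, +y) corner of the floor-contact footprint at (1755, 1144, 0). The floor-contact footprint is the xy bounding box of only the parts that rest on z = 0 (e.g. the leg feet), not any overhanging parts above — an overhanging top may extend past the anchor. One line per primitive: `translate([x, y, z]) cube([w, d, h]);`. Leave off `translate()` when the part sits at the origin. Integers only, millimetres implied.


translate([152, 216, 668]) cube([1636, 961, 41]);
translate([185, 249, 0]) cube([66, 66, 668]);
translate([1689, 249, 0]) cube([66, 66, 668]);
translate([185, 1078, 0]) cube([66, 66, 668]);
translate([1689, 1078, 0]) cube([66, 66, 668]);


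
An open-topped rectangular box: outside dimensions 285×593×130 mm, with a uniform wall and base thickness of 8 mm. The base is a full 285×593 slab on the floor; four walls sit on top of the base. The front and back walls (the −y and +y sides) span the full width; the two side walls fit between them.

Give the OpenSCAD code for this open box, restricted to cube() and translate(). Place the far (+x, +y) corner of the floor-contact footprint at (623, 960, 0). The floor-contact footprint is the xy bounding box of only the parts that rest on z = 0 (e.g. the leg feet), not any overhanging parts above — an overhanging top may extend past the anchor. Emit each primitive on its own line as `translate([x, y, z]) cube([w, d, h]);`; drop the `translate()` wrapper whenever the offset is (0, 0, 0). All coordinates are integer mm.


translate([338, 367, 0]) cube([285, 593, 8]);
translate([338, 367, 8]) cube([285, 8, 122]);
translate([338, 952, 8]) cube([285, 8, 122]);
translate([338, 375, 8]) cube([8, 577, 122]);
translate([615, 375, 8]) cube([8, 577, 122]);


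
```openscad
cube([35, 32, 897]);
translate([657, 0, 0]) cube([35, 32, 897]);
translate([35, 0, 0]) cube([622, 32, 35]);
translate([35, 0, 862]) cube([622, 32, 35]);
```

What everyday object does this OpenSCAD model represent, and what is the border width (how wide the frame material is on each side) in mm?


A picture frame. The border width is 35 mm.

Four thin pieces enclosing a rectangular opening — a picture frame. The two full-height stiles are 897 mm tall; the top rail sits at z = 862 and is 35 mm tall, so the border above the opening is 897 − 862 = 35 mm, matching the stile x-width.


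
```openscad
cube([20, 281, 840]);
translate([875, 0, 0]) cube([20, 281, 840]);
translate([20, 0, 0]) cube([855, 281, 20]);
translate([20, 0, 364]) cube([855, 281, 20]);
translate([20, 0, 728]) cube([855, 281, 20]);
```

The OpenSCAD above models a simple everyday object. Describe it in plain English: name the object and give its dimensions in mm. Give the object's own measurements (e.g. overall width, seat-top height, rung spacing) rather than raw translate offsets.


An open bookshelf. Two side panels, each 20 mm thick, 281 mm deep and 840 mm tall, stand 895 mm apart (outside-to-outside). Between them sit 3 shelves, each 20 mm thick and 281 mm deep, spanning the full gap between the sides. The bottom shelf rests on the floor (its underside at z = 0) and the clear gap between one shelf's top and the next shelf's underside is 344 mm.


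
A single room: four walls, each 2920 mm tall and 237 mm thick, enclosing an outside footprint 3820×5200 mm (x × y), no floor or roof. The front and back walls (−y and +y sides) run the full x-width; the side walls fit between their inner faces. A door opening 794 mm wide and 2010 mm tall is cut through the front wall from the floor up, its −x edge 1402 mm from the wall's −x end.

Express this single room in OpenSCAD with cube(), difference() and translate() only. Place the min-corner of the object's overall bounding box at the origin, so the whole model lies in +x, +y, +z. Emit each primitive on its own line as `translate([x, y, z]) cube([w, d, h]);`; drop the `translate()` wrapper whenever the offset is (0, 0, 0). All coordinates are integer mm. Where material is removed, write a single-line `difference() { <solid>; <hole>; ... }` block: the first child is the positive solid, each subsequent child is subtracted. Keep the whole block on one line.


difference() { cube([3820, 237, 2920]); translate([1402, 0, 0]) cube([794, 237, 2010]); }
translate([0, 4963, 0]) cube([3820, 237, 2920]);
translate([0, 237, 0]) cube([237, 4726, 2920]);
translate([3583, 237, 0]) cube([237, 4726, 2920]);


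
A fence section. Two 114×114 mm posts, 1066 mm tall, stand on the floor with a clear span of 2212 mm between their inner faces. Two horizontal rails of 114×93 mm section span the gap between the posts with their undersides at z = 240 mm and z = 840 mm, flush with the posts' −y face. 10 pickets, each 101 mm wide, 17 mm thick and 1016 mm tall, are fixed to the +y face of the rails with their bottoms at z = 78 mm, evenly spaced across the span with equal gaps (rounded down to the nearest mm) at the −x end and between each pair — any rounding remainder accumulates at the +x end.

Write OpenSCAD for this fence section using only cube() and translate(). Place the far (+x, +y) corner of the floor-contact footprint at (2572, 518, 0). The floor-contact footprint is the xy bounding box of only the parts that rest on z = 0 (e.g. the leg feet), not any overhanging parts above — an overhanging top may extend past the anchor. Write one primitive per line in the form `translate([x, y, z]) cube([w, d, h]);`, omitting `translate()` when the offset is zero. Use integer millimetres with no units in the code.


translate([132, 404, 0]) cube([114, 114, 1066]);
translate([2458, 404, 0]) cube([114, 114, 1066]);
translate([246, 404, 240]) cube([2212, 114, 93]);
translate([246, 404, 840]) cube([2212, 114, 93]);
translate([355, 518, 78]) cube([101, 17, 1016]);
translate([565, 518, 78]) cube([101, 17, 1016]);
translate([775, 518, 78]) cube([101, 17, 1016]);
translate([985, 518, 78]) cube([101, 17, 1016]);
translate([1195, 518, 78]) cube([101, 17, 1016]);
translate([1405, 518, 78]) cube([101, 17, 1016]);
translate([1615, 518, 78]) cube([101, 17, 1016]);
translate([1825, 518, 78]) cube([101, 17, 1016]);
translate([2035, 518, 78]) cube([101, 17, 1016]);
translate([2245, 518, 78]) cube([101, 17, 1016]);


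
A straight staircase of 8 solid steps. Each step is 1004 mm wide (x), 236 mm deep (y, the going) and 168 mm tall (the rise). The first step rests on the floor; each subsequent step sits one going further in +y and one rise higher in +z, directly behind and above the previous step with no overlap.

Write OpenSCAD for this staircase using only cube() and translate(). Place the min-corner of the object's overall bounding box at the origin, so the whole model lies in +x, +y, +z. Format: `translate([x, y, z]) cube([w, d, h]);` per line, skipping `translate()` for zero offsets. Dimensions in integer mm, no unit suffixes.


cube([1004, 236, 168]);
translate([0, 236, 168]) cube([1004, 236, 168]);
translate([0, 472, 336]) cube([1004, 236, 168]);
translate([0, 708, 504]) cube([1004, 236, 168]);
translate([0, 944, 672]) cube([1004, 236, 168]);
translate([0, 1180, 840]) cube([1004, 236, 168]);
translate([0, 1416, 1008]) cube([1004, 236, 168]);
translate([0, 1652, 1176]) cube([1004, 236, 168]);


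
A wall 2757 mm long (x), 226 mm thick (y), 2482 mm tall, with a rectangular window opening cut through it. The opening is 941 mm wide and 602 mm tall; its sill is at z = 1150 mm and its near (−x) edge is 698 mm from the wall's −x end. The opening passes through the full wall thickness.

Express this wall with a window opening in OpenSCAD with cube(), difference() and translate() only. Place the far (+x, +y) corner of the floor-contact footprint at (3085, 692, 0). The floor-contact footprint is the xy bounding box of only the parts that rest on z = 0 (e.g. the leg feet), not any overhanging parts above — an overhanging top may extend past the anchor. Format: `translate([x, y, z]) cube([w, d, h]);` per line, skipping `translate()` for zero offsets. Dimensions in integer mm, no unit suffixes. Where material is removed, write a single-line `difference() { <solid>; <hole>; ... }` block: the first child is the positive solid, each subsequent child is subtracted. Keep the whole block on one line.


difference() { translate([328, 466, 0]) cube([2757, 226, 2482]); translate([1026, 466, 1150]) cube([941, 226, 602]); }
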